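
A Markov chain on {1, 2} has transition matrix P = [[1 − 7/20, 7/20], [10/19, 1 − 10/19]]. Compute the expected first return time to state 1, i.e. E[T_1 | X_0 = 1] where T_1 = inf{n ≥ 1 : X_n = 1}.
E[T_1 | X_0 = 1] = 1/π_1 = 333/200

For an irreducible recurrent Markov chain with stationary distribution π, E[T_i | X_0 = i] = 1/π_i (Kac's formula). Here π_1 = (10/19)/(7/20 + 10/19) = (10/19)/(333/380) = 200/333, so E[T_1 | X_0 = 1] = 1/π_1 = (7/20 + 10/19)/(10/19) = (333/380)/(10/19) = 333/200.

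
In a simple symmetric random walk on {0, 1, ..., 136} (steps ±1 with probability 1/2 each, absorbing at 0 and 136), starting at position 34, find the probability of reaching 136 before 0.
P(hit 136 before 0) = 34/136 = 1/4

Let u_k = P(hit 136 before 0 | start at k). Then u_0 = 0, u_136 = 1, and u_k = u_{k-1}/2 + u_{k+1}/2 for 1 ≤ k ≤ 135. This harmonic recurrence is solved by u_k = k/136, giving u_34 = 34/136 = 1/4.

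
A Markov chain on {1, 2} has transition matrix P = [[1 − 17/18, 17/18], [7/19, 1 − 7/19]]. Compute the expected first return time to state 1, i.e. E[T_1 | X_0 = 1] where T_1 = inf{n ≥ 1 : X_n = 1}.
E[T_1 | X_0 = 1] = 1/π_1 = 449/126

For an irreducible recurrent Markov chain with stationary distribution π, E[T_i | X_0 = i] = 1/π_i (Kac's formula). Here π_1 = (7/19)/(17/18 + 7/19) = (7/19)/(449/342) = 126/449, so E[T_1 | X_0 = 1] = 1/π_1 = (17/18 + 7/19)/(7/19) = (449/342)/(7/19) = 449/126.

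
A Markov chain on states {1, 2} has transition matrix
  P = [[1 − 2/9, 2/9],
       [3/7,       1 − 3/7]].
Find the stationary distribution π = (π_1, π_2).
π_1 = 27/41, π_2 = 14/41

Solve πP = π with π_1 + π_2 = 1. From πP = π: π_1 · (1 − 2/9) + π_2 · 3/7 = π_1 ⇒ π_2 · 3/7 = π_1 · 2/9 ⇒ π_2/π_1 = (2/9)/(3/7) = 14/27. Together with π_1 + π_2 = 1:
  π_1 = (3/7)/(2/9 + 3/7) = (3/7)/(41/63) = 27/41,
  π_2 = (2/9)/(2/9 + 3/7) = (2/9)/(41/63) = 14/41.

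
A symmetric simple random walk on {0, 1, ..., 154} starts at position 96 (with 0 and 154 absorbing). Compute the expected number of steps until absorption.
E[τ | X_0 = 96] = 5568

Let v_k = E[τ | X_0 = k]. Boundary: v_0 = v_154 = 0. Recurrence: v_k = 1 + (v_{k-1} + v_{k+1})/2 for 1 ≤ k ≤ 153. The particular solution to v_k − (v_{k-1} + v_{k+1})/2 = 1 is v_k = −k^2. Adding homogeneous solution A + B k and matching boundaries gives v_k = k (154 − k). Substituting k = 96: v_96 = 96 · 58 = 5568.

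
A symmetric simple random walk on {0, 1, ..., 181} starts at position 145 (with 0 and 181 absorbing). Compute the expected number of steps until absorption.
E[τ | X_0 = 145] = 5220

Let v_k = E[τ | X_0 = k]. Boundary: v_0 = v_181 = 0. Recurrence: v_k = 1 + (v_{k-1} + v_{k+1})/2 for 1 ≤ k ≤ 180. The particular solution to v_k − (v_{k-1} + v_{k+1})/2 = 1 is v_k = −k^2. Adding homogeneous solution A + B k and matching boundaries gives v_k = k (181 − k). Substituting k = 145: v_145 = 145 · 36 = 5220.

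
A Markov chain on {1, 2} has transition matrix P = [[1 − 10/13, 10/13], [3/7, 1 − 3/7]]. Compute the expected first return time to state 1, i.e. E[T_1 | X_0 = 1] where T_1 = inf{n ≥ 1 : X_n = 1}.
E[T_1 | X_0 = 1] = 1/π_1 = 109/39

For an irreducible recurrent Markov chain with stationary distribution π, E[T_i | X_0 = i] = 1/π_i (Kac's formula). Here π_1 = (3/7)/(10/13 + 3/7) = (3/7)/(109/91) = 39/109, so E[T_1 | X_0 = 1] = 1/π_1 = (10/13 + 3/7)/(3/7) = (109/91)/(3/7) = 109/39.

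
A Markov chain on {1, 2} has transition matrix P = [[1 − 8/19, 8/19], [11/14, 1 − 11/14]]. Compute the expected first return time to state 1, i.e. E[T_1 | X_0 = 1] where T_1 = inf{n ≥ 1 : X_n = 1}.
E[T_1 | X_0 = 1] = 1/π_1 = 321/209

For an irreducible recurrent Markov chain with stationary distribution π, E[T_i | X_0 = i] = 1/π_i (Kac's formula). Here π_1 = (11/14)/(8/19 + 11/14) = (11/14)/(321/266) = 209/321, so E[T_1 | X_0 = 1] = 1/π_1 = (8/19 + 11/14)/(11/14) = (321/266)/(11/14) = 321/209.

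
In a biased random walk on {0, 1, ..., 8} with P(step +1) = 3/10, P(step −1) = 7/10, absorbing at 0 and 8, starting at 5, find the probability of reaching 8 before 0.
P(hit 8 before 0) = (1 − (7/3)^5) / (1 − (7/3)^8) = 111807/1439560

Let u_k denote P(reach 8 before 0 | start at k). Boundary: u_0 = 0, u_8 = 1. Recurrence: u_k = 3/10·u_{k+1} + 7/10·u_{k-1} for 1 ≤ k ≤ 7. Try u_k = A + B·r^k with r = q/p = (7/10)/(3/10) = 7/3. Substitution satisfies the recurrence; boundary conditions give:
  u_k = (1 − r^k) / (1 − r^N) = (1 − (7/3)^5) / (1 − (7/3)^8) = 111807/1439560.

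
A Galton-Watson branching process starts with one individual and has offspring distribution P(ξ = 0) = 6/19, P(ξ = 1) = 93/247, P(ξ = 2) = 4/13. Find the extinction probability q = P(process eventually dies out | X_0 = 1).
q = 1

Mean offspring μ = 0·6/19 + 1·93/247 + 2·4/13 = 245/247 ≤ 1. For μ ≤ 1 with offspring not concentrated at 1, the Galton-Watson process goes extinct almost surely, so q = 1.
(Algebraic check: The pgf is f(s) = 6/19 + 93/247·s + 4/13·s². The extinction probability q is the smallest fixed point of f in [0, 1]. Setting s = f(s):
  4/13·s² + (93/247 − 1)·s + 6/19 = 0
  4/13·s² − (6/19 + 4/13)·s + 6/19 = 0
which factors as (s − 1)·(4/13·s − 6/19) = 0, giving roots s = 1 and s = (6/19)/(4/13) = 39/38. Since 39/38 ≥ 1, the smallest root in [0, 1] is s = 1.)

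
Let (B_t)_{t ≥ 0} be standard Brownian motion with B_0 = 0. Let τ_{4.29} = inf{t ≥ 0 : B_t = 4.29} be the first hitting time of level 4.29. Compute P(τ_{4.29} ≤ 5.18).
P(τ_{4.29} ≤ 5.18) = 2(1 − Φ(4.29/√5.18)) = 2(1 − Φ(1.8849)) ≈ 0.0594

By the reflection principle for standard BM, P(τ_b ≤ t) = 2 · P(B_t ≥ b). Since B_t ~ N(0, t), P(B_t ≥ 4.29) = 1 − Φ(4.29/√t) = 1 − Φ(4.29/√5.18) = 1 − Φ(1.8849) ≈ 0.02972. Doubling: P(τ_{4.29} ≤ 5.18) ≈ 2 · 0.02972 = 0.05944 ≈ 0.0594.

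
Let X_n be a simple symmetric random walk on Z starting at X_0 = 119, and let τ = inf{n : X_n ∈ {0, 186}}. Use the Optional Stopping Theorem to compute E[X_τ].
E[X_τ] = 119

X_n is a martingale and τ is a bounded-mean stopping time (indeed τ is finite a.s. with bounded expectation since the walk is in a bounded region). By the OST, E[X_τ] = E[X_0] = 119. Equivalently: E[X_τ] = 186 · P(hit 186 first) + 0 · P(hit 0 first) = 186 · (119/186) = 119.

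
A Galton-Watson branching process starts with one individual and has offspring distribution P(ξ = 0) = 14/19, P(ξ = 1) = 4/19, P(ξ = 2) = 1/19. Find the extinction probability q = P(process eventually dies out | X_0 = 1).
q = 1

Mean offspring μ = 0·14/19 + 1·4/19 + 2·1/19 = 6/19 ≤ 1. For μ ≤ 1 with offspring not concentrated at 1, the Galton-Watson process goes extinct almost surely, so q = 1.
(Algebraic check: The pgf is f(s) = 14/19 + 4/19·s + 1/19·s². The extinction probability q is the smallest fixed point of f in [0, 1]. Setting s = f(s):
  1/19·s² + (4/19 − 1)·s + 14/19 = 0
  1/19·s² − (14/19 + 1/19)·s + 14/19 = 0
which factors as (s − 1)·(1/19·s − 14/19) = 0, giving roots s = 1 and s = (14/19)/(1/19) = 14. Since 14 ≥ 1, the smallest root in [0, 1] is s = 1.)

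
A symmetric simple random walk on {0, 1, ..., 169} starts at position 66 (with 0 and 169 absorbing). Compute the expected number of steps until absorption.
E[τ | X_0 = 66] = 6798

Let v_k = E[τ | X_0 = k]. Boundary: v_0 = v_169 = 0. Recurrence: v_k = 1 + (v_{k-1} + v_{k+1})/2 for 1 ≤ k ≤ 168. The particular solution to v_k − (v_{k-1} + v_{k+1})/2 = 1 is v_k = −k^2. Adding homogeneous solution A + B k and matching boundaries gives v_k = k (169 − k). Substituting k = 66: v_66 = 66 · 103 = 6798.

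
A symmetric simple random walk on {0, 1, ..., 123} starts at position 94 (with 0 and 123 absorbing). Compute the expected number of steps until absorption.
E[τ | X_0 = 94] = 2726

Let v_k = E[τ | X_0 = k]. Boundary: v_0 = v_123 = 0. Recurrence: v_k = 1 + (v_{k-1} + v_{k+1})/2 for 1 ≤ k ≤ 122. The particular solution to v_k − (v_{k-1} + v_{k+1})/2 = 1 is v_k = −k^2. Adding homogeneous solution A + B k and matching boundaries gives v_k = k (123 − k). Substituting k = 94: v_94 = 94 · 29 = 2726.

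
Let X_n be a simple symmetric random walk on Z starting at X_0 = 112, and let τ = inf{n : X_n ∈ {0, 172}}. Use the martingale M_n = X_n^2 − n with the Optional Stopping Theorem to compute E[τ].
E[τ] = 6720

M_n = X_n^2 − n is a martingale (since E[X_{n+1}^2 | F_n] = X_n^2 + 1). By OST (τ has finite mean in a bounded region), E[M_τ] = E[M_0] = X_0^2 − 0 = 112^2 = 12544. Also E[M_τ] = E[X_τ^2] − E[τ]. The walk exits at 0 or 172, with P(hit 172 first) = 112/172, so E[X_τ^2] = 172^2 · 112/172 + 0 = 19264. Thus E[τ] = E[X_τ^2] − E[M_τ] = 19264 − 12544 = 6720 = 112(172 − 112) = 6720.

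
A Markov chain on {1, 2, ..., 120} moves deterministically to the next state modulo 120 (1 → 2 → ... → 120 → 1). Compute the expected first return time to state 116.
E[T_116 | X_0 = 116] = 120

The chain cycles deterministically, so starting at state 116 it returns in exactly 120 steps. Equivalently, the stationary distribution is uniform π_j = 1/120 for every state j, so by Kac's formula E[T_116] = 1/π_116 = 120.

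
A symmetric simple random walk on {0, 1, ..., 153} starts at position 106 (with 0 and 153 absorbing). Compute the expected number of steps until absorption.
E[τ | X_0 = 106] = 4982

Let v_k = E[τ | X_0 = k]. Boundary: v_0 = v_153 = 0. Recurrence: v_k = 1 + (v_{k-1} + v_{k+1})/2 for 1 ≤ k ≤ 152. The particular solution to v_k − (v_{k-1} + v_{k+1})/2 = 1 is v_k = −k^2. Adding homogeneous solution A + B k and matching boundaries gives v_k = k (153 − k). Substituting k = 106: v_106 = 106 · 47 = 4982.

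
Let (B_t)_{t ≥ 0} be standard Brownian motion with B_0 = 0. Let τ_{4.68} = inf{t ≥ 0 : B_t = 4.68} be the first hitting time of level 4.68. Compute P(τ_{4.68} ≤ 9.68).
P(τ_{4.68} ≤ 9.68) = 2(1 − Φ(4.68/√9.68)) = 2(1 − Φ(1.5042)) ≈ 0.1325

By the reflection principle for standard BM, P(τ_b ≤ t) = 2 · P(B_t ≥ b). Since B_t ~ N(0, t), P(B_t ≥ 4.68) = 1 − Φ(4.68/√t) = 1 − Φ(4.68/√9.68) = 1 − Φ(1.5042) ≈ 0.06626. Doubling: P(τ_{4.68} ≤ 9.68) ≈ 2 · 0.06626 = 0.13252 ≈ 0.1325.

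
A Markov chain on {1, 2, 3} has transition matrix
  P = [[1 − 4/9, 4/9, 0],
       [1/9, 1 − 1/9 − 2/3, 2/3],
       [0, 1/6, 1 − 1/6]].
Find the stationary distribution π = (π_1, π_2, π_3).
π = (1/21, 4/21, 16/21)

This is a birth-death chain on three states, which satisfies detailed balance: π_1 · P_{12} = π_2 · P_{21} and π_2 · P_{23} = π_3 · P_{32}.
From π_1 · 4/9 = π_2 · 1/9: π_2/π_1 = (4/9)/(1/9) = 4.
From π_2 · 2/3 = π_3 · 1/6: π_3/π_2 = (2/3)/(1/6) = 4.
Take π_1 proportional to 1; then unnormalized π = (1, 4, 16). Normalize by dividing by the sum 21:
  π = (1/21, 4/21, 16/21).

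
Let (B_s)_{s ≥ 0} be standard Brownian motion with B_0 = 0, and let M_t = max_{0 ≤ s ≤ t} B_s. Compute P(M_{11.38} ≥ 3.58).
P(M_{11.38} ≥ 3.58) = 2·P(B_{11.38} ≥ 3.58) = 2(1 − Φ(3.58/√11.38)) ≈ 0.2886

By the reflection principle for Brownian motion, P(M_t ≥ a) = 2 · P(B_t ≥ a) for a ≥ 0. Since B_t ~ N(0, t), P(B_t ≥ 3.58) = 1 − Φ(3.58/√t) = 1 − Φ(3.58/√11.38) = 1 − Φ(1.0612). So
  P(M_{11.38} ≥ 3.58) = 2(1 − Φ(1.0612)) ≈ 0.2886.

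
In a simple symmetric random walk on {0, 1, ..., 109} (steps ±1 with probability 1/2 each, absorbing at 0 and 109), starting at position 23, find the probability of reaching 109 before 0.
P(hit 109 before 0) = 23/109

Let u_k = P(hit 109 before 0 | start at k). Then u_0 = 0, u_109 = 1, and u_k = u_{k-1}/2 + u_{k+1}/2 for 1 ≤ k ≤ 108. This harmonic recurrence is solved by u_k = k/109, giving u_23 = 23/109.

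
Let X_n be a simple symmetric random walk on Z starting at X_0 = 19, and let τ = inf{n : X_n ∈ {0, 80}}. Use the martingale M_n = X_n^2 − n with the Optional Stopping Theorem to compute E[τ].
E[τ] = 1159

M_n = X_n^2 − n is a martingale (since E[X_{n+1}^2 | F_n] = X_n^2 + 1). By OST (τ has finite mean in a bounded region), E[M_τ] = E[M_0] = X_0^2 − 0 = 19^2 = 361. Also E[M_τ] = E[X_τ^2] − E[τ]. The walk exits at 0 or 80, with P(hit 80 first) = 19/80, so E[X_τ^2] = 80^2 · 19/80 + 0 = 1520. Thus E[τ] = E[X_τ^2] − E[M_τ] = 1520 − 361 = 1159 = 19(80 − 19) = 1159.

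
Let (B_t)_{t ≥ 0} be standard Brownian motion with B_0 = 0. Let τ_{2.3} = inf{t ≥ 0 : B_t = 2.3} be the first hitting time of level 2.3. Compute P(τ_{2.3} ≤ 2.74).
P(τ_{2.3} ≤ 2.74) = 2(1 − Φ(2.3/√2.74)) = 2(1 − Φ(1.3895)) ≈ 0.1647

By the reflection principle for standard BM, P(τ_b ≤ t) = 2 · P(B_t ≥ b). Since B_t ~ N(0, t), P(B_t ≥ 2.3) = 1 − Φ(2.3/√t) = 1 − Φ(2.3/√2.74) = 1 − Φ(1.3895) ≈ 0.08234. Doubling: P(τ_{2.3} ≤ 2.74) ≈ 2 · 0.08234 = 0.16468 ≈ 0.1647.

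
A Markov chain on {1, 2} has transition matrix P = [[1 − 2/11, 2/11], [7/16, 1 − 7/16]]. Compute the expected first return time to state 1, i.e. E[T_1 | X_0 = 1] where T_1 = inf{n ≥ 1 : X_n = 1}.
E[T_1 | X_0 = 1] = 1/π_1 = 109/77

For an irreducible recurrent Markov chain with stationary distribution π, E[T_i | X_0 = i] = 1/π_i (Kac's formula). Here π_1 = (7/16)/(2/11 + 7/16) = (7/16)/(109/176) = 77/109, so E[T_1 | X_0 = 1] = 1/π_1 = (2/11 + 7/16)/(7/16) = (109/176)/(7/16) = 109/77.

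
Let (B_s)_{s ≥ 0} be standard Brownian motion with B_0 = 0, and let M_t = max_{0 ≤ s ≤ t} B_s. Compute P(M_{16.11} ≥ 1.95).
P(M_{16.11} ≥ 1.95) = 2·P(B_{16.11} ≥ 1.95) = 2(1 − Φ(1.95/√16.11)) ≈ 0.6271

By the reflection principle for Brownian motion, P(M_t ≥ a) = 2 · P(B_t ≥ a) for a ≥ 0. Since B_t ~ N(0, t), P(B_t ≥ 1.95) = 1 − Φ(1.95/√t) = 1 − Φ(1.95/√16.11) = 1 − Φ(0.4858). So
  P(M_{16.11} ≥ 1.95) = 2(1 − Φ(0.4858)) ≈ 0.6271.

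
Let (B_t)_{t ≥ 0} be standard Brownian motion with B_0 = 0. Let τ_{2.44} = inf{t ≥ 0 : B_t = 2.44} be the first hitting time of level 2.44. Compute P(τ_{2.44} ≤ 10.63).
P(τ_{2.44} ≤ 10.63) = 2(1 − Φ(2.44/√10.63)) = 2(1 − Φ(0.7484)) ≈ 0.4542

By the reflection principle for standard BM, P(τ_b ≤ t) = 2 · P(B_t ≥ b). Since B_t ~ N(0, t), P(B_t ≥ 2.44) = 1 − Φ(2.44/√t) = 1 − Φ(2.44/√10.63) = 1 − Φ(0.7484) ≈ 0.22711. Doubling: P(τ_{2.44} ≤ 10.63) ≈ 2 · 0.22711 = 0.45422 ≈ 0.4542.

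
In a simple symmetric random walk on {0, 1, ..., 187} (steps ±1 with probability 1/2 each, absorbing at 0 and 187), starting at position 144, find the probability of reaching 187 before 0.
P(hit 187 before 0) = 144/187

Let u_k = P(hit 187 before 0 | start at k). Then u_0 = 0, u_187 = 1, and u_k = u_{k-1}/2 + u_{k+1}/2 for 1 ≤ k ≤ 186. This harmonic recurrence is solved by u_k = k/187, giving u_144 = 144/187.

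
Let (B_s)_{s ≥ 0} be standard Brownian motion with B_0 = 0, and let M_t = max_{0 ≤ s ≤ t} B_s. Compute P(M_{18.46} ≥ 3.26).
P(M_{18.46} ≥ 3.26) = 2·P(B_{18.46} ≥ 3.26) = 2(1 − Φ(3.26/√18.46)) ≈ 0.4480

By the reflection principle for Brownian motion, P(M_t ≥ a) = 2 · P(B_t ≥ a) for a ≥ 0. Since B_t ~ N(0, t), P(B_t ≥ 3.26) = 1 − Φ(3.26/√t) = 1 − Φ(3.26/√18.46) = 1 − Φ(0.7588). So
  P(M_{18.46} ≥ 3.26) = 2(1 − Φ(0.7588)) ≈ 0.4480.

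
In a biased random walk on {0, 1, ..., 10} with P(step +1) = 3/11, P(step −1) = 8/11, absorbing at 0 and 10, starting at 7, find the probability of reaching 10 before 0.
P(hit 10 before 0) = (1 − (8/3)^7) / (1 − (8/3)^10) = 11312811/214736555

Let u_k denote P(reach 10 before 0 | start at k). Boundary: u_0 = 0, u_10 = 1. Recurrence: u_k = 3/11·u_{k+1} + 8/11·u_{k-1} for 1 ≤ k ≤ 9. Try u_k = A + B·r^k with r = q/p = (8/11)/(3/11) = 8/3. Substitution satisfies the recurrence; boundary conditions give:
  u_k = (1 − r^k) / (1 − r^N) = (1 − (8/3)^7) / (1 − (8/3)^10) = 11312811/214736555.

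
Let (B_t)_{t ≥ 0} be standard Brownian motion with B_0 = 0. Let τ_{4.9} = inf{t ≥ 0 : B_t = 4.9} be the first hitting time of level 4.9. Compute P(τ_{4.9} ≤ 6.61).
P(τ_{4.9} ≤ 6.61) = 2(1 − Φ(4.9/√6.61)) = 2(1 − Φ(1.9059)) ≈ 0.0567

By the reflection principle for standard BM, P(τ_b ≤ t) = 2 · P(B_t ≥ b). Since B_t ~ N(0, t), P(B_t ≥ 4.9) = 1 − Φ(4.9/√t) = 1 − Φ(4.9/√6.61) = 1 − Φ(1.9059) ≈ 0.02833. Doubling: P(τ_{4.9} ≤ 6.61) ≈ 2 · 0.02833 = 0.05666 ≈ 0.0567.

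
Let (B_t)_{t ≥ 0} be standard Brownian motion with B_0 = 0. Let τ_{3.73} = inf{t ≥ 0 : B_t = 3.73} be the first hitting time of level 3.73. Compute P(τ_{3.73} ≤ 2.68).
P(τ_{3.73} ≤ 2.68) = 2(1 − Φ(3.73/√2.68)) = 2(1 − Φ(2.2785)) ≈ 0.0227

By the reflection principle for standard BM, P(τ_b ≤ t) = 2 · P(B_t ≥ b). Since B_t ~ N(0, t), P(B_t ≥ 3.73) = 1 − Φ(3.73/√t) = 1 − Φ(3.73/√2.68) = 1 − Φ(2.2785) ≈ 0.01135. Doubling: P(τ_{3.73} ≤ 2.68) ≈ 2 · 0.01135 = 0.02270 ≈ 0.0227.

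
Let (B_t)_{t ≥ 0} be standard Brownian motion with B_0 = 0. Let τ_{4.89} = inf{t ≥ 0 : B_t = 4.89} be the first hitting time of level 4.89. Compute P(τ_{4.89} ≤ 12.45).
P(τ_{4.89} ≤ 12.45) = 2(1 − Φ(4.89/√12.45)) = 2(1 − Φ(1.3859)) ≈ 0.1658

By the reflection principle for standard BM, P(τ_b ≤ t) = 2 · P(B_t ≥ b). Since B_t ~ N(0, t), P(B_t ≥ 4.89) = 1 − Φ(4.89/√t) = 1 − Φ(4.89/√12.45) = 1 − Φ(1.3859) ≈ 0.08289. Doubling: P(τ_{4.89} ≤ 12.45) ≈ 2 · 0.08289 = 0.16578 ≈ 0.1658.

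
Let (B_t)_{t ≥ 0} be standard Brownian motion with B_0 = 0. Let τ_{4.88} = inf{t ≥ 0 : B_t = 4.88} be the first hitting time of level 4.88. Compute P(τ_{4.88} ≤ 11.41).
P(τ_{4.88} ≤ 11.41) = 2(1 − Φ(4.88/√11.41)) = 2(1 − Φ(1.4447)) ≈ 0.1485

By the reflection principle for standard BM, P(τ_b ≤ t) = 2 · P(B_t ≥ b). Since B_t ~ N(0, t), P(B_t ≥ 4.88) = 1 − Φ(4.88/√t) = 1 − Φ(4.88/√11.41) = 1 − Φ(1.4447) ≈ 0.07427. Doubling: P(τ_{4.88} ≤ 11.41) ≈ 2 · 0.07427 = 0.14854 ≈ 0.1485.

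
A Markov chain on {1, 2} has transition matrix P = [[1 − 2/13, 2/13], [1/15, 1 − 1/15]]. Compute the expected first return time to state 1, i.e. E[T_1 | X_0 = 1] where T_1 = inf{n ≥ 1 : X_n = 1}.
E[T_1 | X_0 = 1] = 1/π_1 = 43/13

For an irreducible recurrent Markov chain with stationary distribution π, E[T_i | X_0 = i] = 1/π_i (Kac's formula). Here π_1 = (1/15)/(2/13 + 1/15) = (1/15)/(43/195) = 13/43, so E[T_1 | X_0 = 1] = 1/π_1 = (2/13 + 1/15)/(1/15) = (43/195)/(1/15) = 43/13.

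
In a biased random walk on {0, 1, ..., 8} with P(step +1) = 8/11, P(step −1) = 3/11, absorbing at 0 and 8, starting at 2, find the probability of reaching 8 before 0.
P(hit 8 before 0) = (1 − (3/8)^2) / (1 − (3/8)^8) = 262144/304921

Let u_k denote P(reach 8 before 0 | start at k). Boundary: u_0 = 0, u_8 = 1. Recurrence: u_k = 8/11·u_{k+1} + 3/11·u_{k-1} for 1 ≤ k ≤ 7. Try u_k = A + B·r^k with r = q/p = (3/11)/(8/11) = 3/8. Substitution satisfies the recurrence; boundary conditions give:
  u_k = (1 − r^k) / (1 − r^N) = (1 − (3/8)^2) / (1 − (3/8)^8) = 262144/304921.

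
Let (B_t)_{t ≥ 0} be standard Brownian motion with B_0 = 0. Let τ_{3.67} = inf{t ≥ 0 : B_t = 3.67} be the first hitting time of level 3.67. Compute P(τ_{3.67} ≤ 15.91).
P(τ_{3.67} ≤ 15.91) = 2(1 − Φ(3.67/√15.91)) = 2(1 − Φ(0.9201)) ≈ 0.3575

By the reflection principle for standard BM, P(τ_b ≤ t) = 2 · P(B_t ≥ b). Since B_t ~ N(0, t), P(B_t ≥ 3.67) = 1 − Φ(3.67/√t) = 1 − Φ(3.67/√15.91) = 1 − Φ(0.9201) ≈ 0.17876. Doubling: P(τ_{3.67} ≤ 15.91) ≈ 2 · 0.17876 = 0.35752 ≈ 0.3575.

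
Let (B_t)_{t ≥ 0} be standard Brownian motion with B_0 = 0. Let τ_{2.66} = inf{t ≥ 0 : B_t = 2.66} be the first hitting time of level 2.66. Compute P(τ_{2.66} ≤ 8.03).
P(τ_{2.66} ≤ 8.03) = 2(1 − Φ(2.66/√8.03)) = 2(1 − Φ(0.9387)) ≈ 0.3479

By the reflection principle for standard BM, P(τ_b ≤ t) = 2 · P(B_t ≥ b). Since B_t ~ N(0, t), P(B_t ≥ 2.66) = 1 − Φ(2.66/√t) = 1 − Φ(2.66/√8.03) = 1 − Φ(0.9387) ≈ 0.17394. Doubling: P(τ_{2.66} ≤ 8.03) ≈ 2 · 0.17394 = 0.34788 ≈ 0.3479.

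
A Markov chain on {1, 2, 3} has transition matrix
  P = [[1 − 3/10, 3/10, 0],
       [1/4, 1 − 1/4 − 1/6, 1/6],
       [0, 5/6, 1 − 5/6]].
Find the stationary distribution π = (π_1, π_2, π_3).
π = (25/61, 30/61, 6/61)

This is a birth-death chain on three states, which satisfies detailed balance: π_1 · P_{12} = π_2 · P_{21} and π_2 · P_{23} = π_3 · P_{32}.
From π_1 · 3/10 = π_2 · 1/4: π_2/π_1 = (3/10)/(1/4) = 6/5.
From π_2 · 1/6 = π_3 · 5/6: π_3/π_2 = (1/6)/(5/6) = 1/5.
Take π_1 proportional to 1; then unnormalized π = (1, 6/5, 6/25). Normalize by dividing by the sum 61/25:
  π = (25/61, 30/61, 6/61).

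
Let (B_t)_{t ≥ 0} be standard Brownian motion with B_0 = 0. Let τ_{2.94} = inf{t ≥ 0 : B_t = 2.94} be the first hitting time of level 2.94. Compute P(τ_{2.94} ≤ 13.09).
P(τ_{2.94} ≤ 13.09) = 2(1 − Φ(2.94/√13.09)) = 2(1 − Φ(0.8126)) ≈ 0.4164

By the reflection principle for standard BM, P(τ_b ≤ t) = 2 · P(B_t ≥ b). Since B_t ~ N(0, t), P(B_t ≥ 2.94) = 1 − Φ(2.94/√t) = 1 − Φ(2.94/√13.09) = 1 − Φ(0.8126) ≈ 0.20822. Doubling: P(τ_{2.94} ≤ 13.09) ≈ 2 · 0.20822 = 0.41644 ≈ 0.4164.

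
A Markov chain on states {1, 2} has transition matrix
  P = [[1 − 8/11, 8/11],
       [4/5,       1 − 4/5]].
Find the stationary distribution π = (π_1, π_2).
π_1 = 11/21, π_2 = 10/21

Solve πP = π with π_1 + π_2 = 1. From πP = π: π_1 · (1 − 8/11) + π_2 · 4/5 = π_1 ⇒ π_2 · 4/5 = π_1 · 8/11 ⇒ π_2/π_1 = (8/11)/(4/5) = 10/11. Together with π_1 + π_2 = 1:
  π_1 = (4/5)/(8/11 + 4/5) = (4/5)/(84/55) = 11/21,
  π_2 = (8/11)/(8/11 + 4/5) = (8/11)/(84/55) = 10/21.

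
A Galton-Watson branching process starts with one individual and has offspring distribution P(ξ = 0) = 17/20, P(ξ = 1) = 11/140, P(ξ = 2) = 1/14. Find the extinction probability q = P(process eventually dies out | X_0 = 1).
q = 1

Mean offspring μ = 0·17/20 + 1·11/140 + 2·1/14 = 31/140 ≤ 1. For μ ≤ 1 with offspring not concentrated at 1, the Galton-Watson process goes extinct almost surely, so q = 1.
(Algebraic check: The pgf is f(s) = 17/20 + 11/140·s + 1/14·s². The extinction probability q is the smallest fixed point of f in [0, 1]. Setting s = f(s):
  1/14·s² + (11/140 − 1)·s + 17/20 = 0
  1/14·s² − (17/20 + 1/14)·s + 17/20 = 0
which factors as (s − 1)·(1/14·s − 17/20) = 0, giving roots s = 1 and s = (17/20)/(1/14) = 119/10. Since 119/10 ≥ 1, the smallest root in [0, 1] is s = 1.)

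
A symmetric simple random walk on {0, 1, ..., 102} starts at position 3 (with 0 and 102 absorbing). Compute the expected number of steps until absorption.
E[τ | X_0 = 3] = 297

Let v_k = E[τ | X_0 = k]. Boundary: v_0 = v_102 = 0. Recurrence: v_k = 1 + (v_{k-1} + v_{k+1})/2 for 1 ≤ k ≤ 101. The particular solution to v_k − (v_{k-1} + v_{k+1})/2 = 1 is v_k = −k^2. Adding homogeneous solution A + B k and matching boundaries gives v_k = k (102 − k). Substituting k = 3: v_3 = 3 · 99 = 297.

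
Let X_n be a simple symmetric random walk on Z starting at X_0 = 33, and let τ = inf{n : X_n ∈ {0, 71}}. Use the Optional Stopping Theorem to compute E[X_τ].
E[X_τ] = 33

X_n is a martingale and τ is a bounded-mean stopping time (indeed τ is finite a.s. with bounded expectation since the walk is in a bounded region). By the OST, E[X_τ] = E[X_0] = 33. Equivalently: E[X_τ] = 71 · P(hit 71 first) + 0 · P(hit 0 first) = 71 · (33/71) = 33.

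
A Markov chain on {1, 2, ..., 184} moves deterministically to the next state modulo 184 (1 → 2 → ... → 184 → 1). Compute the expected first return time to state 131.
E[T_131 | X_0 = 131] = 184

The chain cycles deterministically, so starting at state 131 it returns in exactly 184 steps. Equivalently, the stationary distribution is uniform π_j = 1/184 for every state j, so by Kac's formula E[T_131] = 1/π_131 = 184.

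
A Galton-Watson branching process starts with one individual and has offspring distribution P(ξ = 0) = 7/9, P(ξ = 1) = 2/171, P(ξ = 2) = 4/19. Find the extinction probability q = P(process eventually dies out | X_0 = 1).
q = 1

Mean offspring μ = 0·7/9 + 1·2/171 + 2·4/19 = 74/171 ≤ 1. For μ ≤ 1 with offspring not concentrated at 1, the Galton-Watson process goes extinct almost surely, so q = 1.
(Algebraic check: The pgf is f(s) = 7/9 + 2/171·s + 4/19·s². The extinction probability q is the smallest fixed point of f in [0, 1]. Setting s = f(s):
  4/19·s² + (2/171 − 1)·s + 7/9 = 0
  4/19·s² − (7/9 + 4/19)·s + 7/9 = 0
which factors as (s − 1)·(4/19·s − 7/9) = 0, giving roots s = 1 and s = (7/9)/(4/19) = 133/36. Since 133/36 ≥ 1, the smallest root in [0, 1] is s = 1.)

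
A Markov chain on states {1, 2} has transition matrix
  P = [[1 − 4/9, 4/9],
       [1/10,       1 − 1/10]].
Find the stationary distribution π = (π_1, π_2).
π_1 = 9/49, π_2 = 40/49

Solve πP = π with π_1 + π_2 = 1. From πP = π: π_1 · (1 − 4/9) + π_2 · 1/10 = π_1 ⇒ π_2 · 1/10 = π_1 · 4/9 ⇒ π_2/π_1 = (4/9)/(1/10) = 40/9. Together with π_1 + π_2 = 1:
  π_1 = (1/10)/(4/9 + 1/10) = (1/10)/(49/90) = 9/49,
  π_2 = (4/9)/(4/9 + 1/10) = (4/9)/(49/90) = 40/49.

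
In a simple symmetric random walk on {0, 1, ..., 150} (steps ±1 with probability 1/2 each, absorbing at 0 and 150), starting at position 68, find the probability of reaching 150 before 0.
P(hit 150 before 0) = 68/150 = 34/75

Let u_k = P(hit 150 before 0 | start at k). Then u_0 = 0, u_150 = 1, and u_k = u_{k-1}/2 + u_{k+1}/2 for 1 ≤ k ≤ 149. This harmonic recurrence is solved by u_k = k/150, giving u_68 = 68/150 = 34/75.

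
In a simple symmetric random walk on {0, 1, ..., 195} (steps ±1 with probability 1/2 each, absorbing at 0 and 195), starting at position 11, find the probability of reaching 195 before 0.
P(hit 195 before 0) = 11/195

Let u_k = P(hit 195 before 0 | start at k). Then u_0 = 0, u_195 = 1, and u_k = u_{k-1}/2 + u_{k+1}/2 for 1 ≤ k ≤ 194. This harmonic recurrence is solved by u_k = k/195, giving u_11 = 11/195.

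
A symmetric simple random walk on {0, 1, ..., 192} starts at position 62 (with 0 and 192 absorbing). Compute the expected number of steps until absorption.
E[τ | X_0 = 62] = 8060

Let v_k = E[τ | X_0 = k]. Boundary: v_0 = v_192 = 0. Recurrence: v_k = 1 + (v_{k-1} + v_{k+1})/2 for 1 ≤ k ≤ 191. The particular solution to v_k − (v_{k-1} + v_{k+1})/2 = 1 is v_k = −k^2. Adding homogeneous solution A + B k and matching boundaries gives v_k = k (192 − k). Substituting k = 62: v_62 = 62 · 130 = 8060.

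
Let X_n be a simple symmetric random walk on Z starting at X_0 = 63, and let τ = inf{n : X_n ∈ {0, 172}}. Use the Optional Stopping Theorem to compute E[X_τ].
E[X_τ] = 63

X_n is a martingale and τ is a bounded-mean stopping time (indeed τ is finite a.s. with bounded expectation since the walk is in a bounded region). By the OST, E[X_τ] = E[X_0] = 63. Equivalently: E[X_τ] = 172 · P(hit 172 first) + 0 · P(hit 0 first) = 172 · (63/172) = 63.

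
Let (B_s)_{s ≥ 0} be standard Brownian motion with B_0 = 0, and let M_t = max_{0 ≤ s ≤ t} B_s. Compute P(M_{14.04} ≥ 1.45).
P(M_{14.04} ≥ 1.45) = 2·P(B_{14.04} ≥ 1.45) = 2(1 − Φ(1.45/√14.04)) ≈ 0.6988

By the reflection principle for Brownian motion, P(M_t ≥ a) = 2 · P(B_t ≥ a) for a ≥ 0. Since B_t ~ N(0, t), P(B_t ≥ 1.45) = 1 − Φ(1.45/√t) = 1 − Φ(1.45/√14.04) = 1 − Φ(0.3870). So
  P(M_{14.04} ≥ 1.45) = 2(1 − Φ(0.3870)) ≈ 0.6988.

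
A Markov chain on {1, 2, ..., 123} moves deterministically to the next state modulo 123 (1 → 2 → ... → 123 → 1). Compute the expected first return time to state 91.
E[T_91 | X_0 = 91] = 123

The chain cycles deterministically, so starting at state 91 it returns in exactly 123 steps. Equivalently, the stationary distribution is uniform π_j = 1/123 for every state j, so by Kac's formula E[T_91] = 1/π_91 = 123.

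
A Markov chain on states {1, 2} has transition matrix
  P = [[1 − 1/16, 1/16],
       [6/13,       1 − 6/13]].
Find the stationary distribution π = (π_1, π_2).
π_1 = 96/109, π_2 = 13/109

Solve πP = π with π_1 + π_2 = 1. From πP = π: π_1 · (1 − 1/16) + π_2 · 6/13 = π_1 ⇒ π_2 · 6/13 = π_1 · 1/16 ⇒ π_2/π_1 = (1/16)/(6/13) = 13/96. Together with π_1 + π_2 = 1:
  π_1 = (6/13)/(1/16 + 6/13) = (6/13)/(109/208) = 96/109,
  π_2 = (1/16)/(1/16 + 6/13) = (1/16)/(109/208) = 13/109.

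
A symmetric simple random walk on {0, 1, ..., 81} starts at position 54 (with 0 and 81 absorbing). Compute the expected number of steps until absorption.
E[τ | X_0 = 54] = 1458

Let v_k = E[τ | X_0 = k]. Boundary: v_0 = v_81 = 0. Recurrence: v_k = 1 + (v_{k-1} + v_{k+1})/2 for 1 ≤ k ≤ 80. The particular solution to v_k − (v_{k-1} + v_{k+1})/2 = 1 is v_k = −k^2. Adding homogeneous solution A + B k and matching boundaries gives v_k = k (81 − k). Substituting k = 54: v_54 = 54 · 27 = 1458.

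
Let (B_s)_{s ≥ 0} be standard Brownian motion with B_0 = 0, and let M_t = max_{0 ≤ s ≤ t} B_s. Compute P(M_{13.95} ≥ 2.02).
P(M_{13.95} ≥ 2.02) = 2·P(B_{13.95} ≥ 2.02) = 2(1 − Φ(2.02/√13.95)) ≈ 0.5886

By the reflection principle for Brownian motion, P(M_t ≥ a) = 2 · P(B_t ≥ a) for a ≥ 0. Since B_t ~ N(0, t), P(B_t ≥ 2.02) = 1 − Φ(2.02/√t) = 1 − Φ(2.02/√13.95) = 1 − Φ(0.5408). So
  P(M_{13.95} ≥ 2.02) = 2(1 − Φ(0.5408)) ≈ 0.5886.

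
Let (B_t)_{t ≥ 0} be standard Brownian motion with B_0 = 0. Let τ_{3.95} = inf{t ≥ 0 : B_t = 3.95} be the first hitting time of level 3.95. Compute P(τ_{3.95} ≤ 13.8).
P(τ_{3.95} ≤ 13.8) = 2(1 − Φ(3.95/√13.8)) = 2(1 − Φ(1.0633)) ≈ 0.2876

By the reflection principle for standard BM, P(τ_b ≤ t) = 2 · P(B_t ≥ b). Since B_t ~ N(0, t), P(B_t ≥ 3.95) = 1 − Φ(3.95/√t) = 1 − Φ(3.95/√13.8) = 1 − Φ(1.0633) ≈ 0.14382. Doubling: P(τ_{3.95} ≤ 13.8) ≈ 2 · 0.14382 = 0.28764 ≈ 0.2876.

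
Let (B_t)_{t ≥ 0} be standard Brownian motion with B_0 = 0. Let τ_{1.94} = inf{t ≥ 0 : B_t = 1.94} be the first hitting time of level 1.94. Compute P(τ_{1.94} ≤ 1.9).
P(τ_{1.94} ≤ 1.9) = 2(1 − Φ(1.94/√1.9)) = 2(1 − Φ(1.4074)) ≈ 0.1593

By the reflection principle for standard BM, P(τ_b ≤ t) = 2 · P(B_t ≥ b). Since B_t ~ N(0, t), P(B_t ≥ 1.94) = 1 − Φ(1.94/√t) = 1 − Φ(1.94/√1.9) = 1 − Φ(1.4074) ≈ 0.07965. Doubling: P(τ_{1.94} ≤ 1.9) ≈ 2 · 0.07965 = 0.15930 ≈ 0.1593.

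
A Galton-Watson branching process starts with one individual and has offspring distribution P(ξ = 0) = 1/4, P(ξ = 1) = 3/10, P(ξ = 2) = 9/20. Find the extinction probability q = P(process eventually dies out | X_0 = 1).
q = 5/9

The pgf is f(s) = 1/4 + 3/10·s + 9/20·s². The extinction probability q is the smallest fixed point of f in [0, 1]. Setting s = f(s):
  9/20·s² + (3/10 − 1)·s + 1/4 = 0
  9/20·s² − (1/4 + 9/20)·s + 1/4 = 0
which factors as (s − 1)·(9/20·s − 1/4) = 0, giving roots s = 1 and s = (1/4)/(9/20) = 5/9.
Mean offspring μ = 3/10 + 2·9/20 = 6/5 > 1 (supercritical), so q < 1. The extinction probability is the smaller root: q = (1/4)/(9/20) = 5/9.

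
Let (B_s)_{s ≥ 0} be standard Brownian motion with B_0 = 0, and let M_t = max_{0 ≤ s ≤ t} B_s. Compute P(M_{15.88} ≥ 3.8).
P(M_{15.88} ≥ 3.8) = 2·P(B_{15.88} ≥ 3.8) = 2(1 − Φ(3.8/√15.88)) ≈ 0.3403

By the reflection principle for Brownian motion, P(M_t ≥ a) = 2 · P(B_t ≥ a) for a ≥ 0. Since B_t ~ N(0, t), P(B_t ≥ 3.8) = 1 − Φ(3.8/√t) = 1 − Φ(3.8/√15.88) = 1 − Φ(0.9536). So
  P(M_{15.88} ≥ 3.8) = 2(1 − Φ(0.9536)) ≈ 0.3403.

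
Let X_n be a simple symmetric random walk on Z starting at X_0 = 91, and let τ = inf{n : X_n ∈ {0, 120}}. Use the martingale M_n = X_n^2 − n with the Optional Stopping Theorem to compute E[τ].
E[τ] = 2639

M_n = X_n^2 − n is a martingale (since E[X_{n+1}^2 | F_n] = X_n^2 + 1). By OST (τ has finite mean in a bounded region), E[M_τ] = E[M_0] = X_0^2 − 0 = 91^2 = 8281. Also E[M_τ] = E[X_τ^2] − E[τ]. The walk exits at 0 or 120, with P(hit 120 first) = 91/120, so E[X_τ^2] = 120^2 · 91/120 + 0 = 10920. Thus E[τ] = E[X_τ^2] − E[M_τ] = 10920 − 8281 = 2639 = 91(120 − 91) = 2639.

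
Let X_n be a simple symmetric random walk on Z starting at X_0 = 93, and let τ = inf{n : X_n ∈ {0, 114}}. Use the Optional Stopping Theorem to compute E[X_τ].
E[X_τ] = 93

X_n is a martingale and τ is a bounded-mean stopping time (indeed τ is finite a.s. with bounded expectation since the walk is in a bounded region). By the OST, E[X_τ] = E[X_0] = 93. Equivalently: E[X_τ] = 114 · P(hit 114 first) + 0 · P(hit 0 first) = 114 · (93/114) = 93.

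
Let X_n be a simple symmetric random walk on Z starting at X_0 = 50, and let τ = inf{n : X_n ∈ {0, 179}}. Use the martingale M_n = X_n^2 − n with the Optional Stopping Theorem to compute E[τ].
E[τ] = 6450

M_n = X_n^2 − n is a martingale (since E[X_{n+1}^2 | F_n] = X_n^2 + 1). By OST (τ has finite mean in a bounded region), E[M_τ] = E[M_0] = X_0^2 − 0 = 50^2 = 2500. Also E[M_τ] = E[X_τ^2] − E[τ]. The walk exits at 0 or 179, with P(hit 179 first) = 50/179, so E[X_τ^2] = 179^2 · 50/179 + 0 = 8950. Thus E[τ] = E[X_τ^2] − E[M_τ] = 8950 − 2500 = 6450 = 50(179 − 50) = 6450.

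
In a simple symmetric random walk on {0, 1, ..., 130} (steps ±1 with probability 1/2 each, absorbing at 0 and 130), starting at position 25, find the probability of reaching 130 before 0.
P(hit 130 before 0) = 25/130 = 5/26

Let u_k = P(hit 130 before 0 | start at k). Then u_0 = 0, u_130 = 1, and u_k = u_{k-1}/2 + u_{k+1}/2 for 1 ≤ k ≤ 129. This harmonic recurrence is solved by u_k = k/130, giving u_25 = 25/130 = 5/26.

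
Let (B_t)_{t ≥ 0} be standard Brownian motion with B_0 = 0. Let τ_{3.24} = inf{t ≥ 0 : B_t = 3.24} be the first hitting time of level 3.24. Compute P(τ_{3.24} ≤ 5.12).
P(τ_{3.24} ≤ 5.12) = 2(1 − Φ(3.24/√5.12)) = 2(1 − Φ(1.4319)) ≈ 0.1522

By the reflection principle for standard BM, P(τ_b ≤ t) = 2 · P(B_t ≥ b). Since B_t ~ N(0, t), P(B_t ≥ 3.24) = 1 − Φ(3.24/√t) = 1 − Φ(3.24/√5.12) = 1 − Φ(1.4319) ≈ 0.07609. Doubling: P(τ_{3.24} ≤ 5.12) ≈ 2 · 0.07609 = 0.15218 ≈ 0.1522.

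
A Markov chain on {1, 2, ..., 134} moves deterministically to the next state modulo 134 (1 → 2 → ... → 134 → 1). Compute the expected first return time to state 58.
E[T_58 | X_0 = 58] = 134

The chain cycles deterministically, so starting at state 58 it returns in exactly 134 steps. Equivalently, the stationary distribution is uniform π_j = 1/134 for every state j, so by Kac's formula E[T_58] = 1/π_58 = 134.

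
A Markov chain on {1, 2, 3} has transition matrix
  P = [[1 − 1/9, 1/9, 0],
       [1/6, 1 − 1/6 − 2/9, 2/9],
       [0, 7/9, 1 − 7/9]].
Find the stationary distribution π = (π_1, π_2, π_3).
π = (7/13, 14/39, 4/39)

This is a birth-death chain on three states, which satisfies detailed balance: π_1 · P_{12} = π_2 · P_{21} and π_2 · P_{23} = π_3 · P_{32}.
From π_1 · 1/9 = π_2 · 1/6: π_2/π_1 = (1/9)/(1/6) = 2/3.
From π_2 · 2/9 = π_3 · 7/9: π_3/π_2 = (2/9)/(7/9) = 2/7.
Take π_1 proportional to 1; then unnormalized π = (1, 2/3, 4/21). Normalize by dividing by the sum 13/7:
  π = (7/13, 14/39, 4/39).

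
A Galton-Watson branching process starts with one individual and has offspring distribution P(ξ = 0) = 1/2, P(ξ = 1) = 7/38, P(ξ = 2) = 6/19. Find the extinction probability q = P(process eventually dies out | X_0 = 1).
q = 1

Mean offspring μ = 0·1/2 + 1·7/38 + 2·6/19 = 31/38 ≤ 1. For μ ≤ 1 with offspring not concentrated at 1, the Galton-Watson process goes extinct almost surely, so q = 1.
(Algebraic check: The pgf is f(s) = 1/2 + 7/38·s + 6/19·s². The extinction probability q is the smallest fixed point of f in [0, 1]. Setting s = f(s):
  6/19·s² + (7/38 − 1)·s + 1/2 = 0
  6/19·s² − (1/2 + 6/19)·s + 1/2 = 0
which factors as (s − 1)·(6/19·s − 1/2) = 0, giving roots s = 1 and s = (1/2)/(6/19) = 19/12. Since 19/12 ≥ 1, the smallest root in [0, 1] is s = 1.)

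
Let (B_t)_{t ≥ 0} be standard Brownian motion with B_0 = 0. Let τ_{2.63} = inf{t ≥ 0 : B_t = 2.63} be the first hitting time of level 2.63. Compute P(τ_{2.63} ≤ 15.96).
P(τ_{2.63} ≤ 15.96) = 2(1 − Φ(2.63/√15.96)) = 2(1 − Φ(0.6583)) ≈ 0.5103

By the reflection principle for standard BM, P(τ_b ≤ t) = 2 · P(B_t ≥ b). Since B_t ~ N(0, t), P(B_t ≥ 2.63) = 1 − Φ(2.63/√t) = 1 − Φ(2.63/√15.96) = 1 − Φ(0.6583) ≈ 0.25517. Doubling: P(τ_{2.63} ≤ 15.96) ≈ 2 · 0.25517 = 0.51034 ≈ 0.5103.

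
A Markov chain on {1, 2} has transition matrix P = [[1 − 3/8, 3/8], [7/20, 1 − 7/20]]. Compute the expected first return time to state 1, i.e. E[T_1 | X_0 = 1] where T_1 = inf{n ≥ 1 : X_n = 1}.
E[T_1 | X_0 = 1] = 1/π_1 = 29/14

For an irreducible recurrent Markov chain with stationary distribution π, E[T_i | X_0 = i] = 1/π_i (Kac's formula). Here π_1 = (7/20)/(3/8 + 7/20) = (7/20)/(29/40) = 14/29, so E[T_1 | X_0 = 1] = 1/π_1 = (3/8 + 7/20)/(7/20) = (29/40)/(7/20) = 29/14.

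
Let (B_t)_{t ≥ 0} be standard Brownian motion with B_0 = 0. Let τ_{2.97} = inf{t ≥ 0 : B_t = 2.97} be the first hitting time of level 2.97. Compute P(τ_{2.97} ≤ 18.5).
P(τ_{2.97} ≤ 18.5) = 2(1 − Φ(2.97/√18.5)) = 2(1 − Φ(0.6905)) ≈ 0.4899

By the reflection principle for standard BM, P(τ_b ≤ t) = 2 · P(B_t ≥ b). Since B_t ~ N(0, t), P(B_t ≥ 2.97) = 1 − Φ(2.97/√t) = 1 − Φ(2.97/√18.5) = 1 − Φ(0.6905) ≈ 0.24494. Doubling: P(τ_{2.97} ≤ 18.5) ≈ 2 · 0.24494 = 0.48988 ≈ 0.4899.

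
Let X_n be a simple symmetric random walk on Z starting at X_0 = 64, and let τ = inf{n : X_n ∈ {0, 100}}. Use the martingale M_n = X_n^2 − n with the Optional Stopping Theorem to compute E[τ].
E[τ] = 2304

M_n = X_n^2 − n is a martingale (since E[X_{n+1}^2 | F_n] = X_n^2 + 1). By OST (τ has finite mean in a bounded region), E[M_τ] = E[M_0] = X_0^2 − 0 = 64^2 = 4096. Also E[M_τ] = E[X_τ^2] − E[τ]. The walk exits at 0 or 100, with P(hit 100 first) = 64/100, so E[X_τ^2] = 100^2 · 64/100 + 0 = 6400. Thus E[τ] = E[X_τ^2] − E[M_τ] = 6400 − 4096 = 2304 = 64(100 − 64) = 2304.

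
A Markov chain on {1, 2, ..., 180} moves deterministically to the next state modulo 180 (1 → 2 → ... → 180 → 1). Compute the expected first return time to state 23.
E[T_23 | X_0 = 23] = 180

The chain cycles deterministically, so starting at state 23 it returns in exactly 180 steps. Equivalently, the stationary distribution is uniform π_j = 1/180 for every state j, so by Kac's formula E[T_23] = 1/π_23 = 180.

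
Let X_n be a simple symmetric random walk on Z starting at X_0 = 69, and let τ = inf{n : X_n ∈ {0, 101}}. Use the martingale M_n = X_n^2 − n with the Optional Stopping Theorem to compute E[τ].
E[τ] = 2208

M_n = X_n^2 − n is a martingale (since E[X_{n+1}^2 | F_n] = X_n^2 + 1). By OST (τ has finite mean in a bounded region), E[M_τ] = E[M_0] = X_0^2 − 0 = 69^2 = 4761. Also E[M_τ] = E[X_τ^2] − E[τ]. The walk exits at 0 or 101, with P(hit 101 first) = 69/101, so E[X_τ^2] = 101^2 · 69/101 + 0 = 6969. Thus E[τ] = E[X_τ^2] − E[M_τ] = 6969 − 4761 = 2208 = 69(101 − 69) = 2208.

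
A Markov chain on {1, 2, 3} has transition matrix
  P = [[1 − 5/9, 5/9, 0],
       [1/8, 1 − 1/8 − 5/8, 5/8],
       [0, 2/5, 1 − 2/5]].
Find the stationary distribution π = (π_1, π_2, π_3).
π = (18/223, 80/223, 125/223)

This is a birth-death chain on three states, which satisfies detailed balance: π_1 · P_{12} = π_2 · P_{21} and π_2 · P_{23} = π_3 · P_{32}.
From π_1 · 5/9 = π_2 · 1/8: π_2/π_1 = (5/9)/(1/8) = 40/9.
From π_2 · 5/8 = π_3 · 2/5: π_3/π_2 = (5/8)/(2/5) = 25/16.
Take π_1 proportional to 1; then unnormalized π = (1, 40/9, 125/18). Normalize by dividing by the sum 223/18:
  π = (18/223, 80/223, 125/223).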